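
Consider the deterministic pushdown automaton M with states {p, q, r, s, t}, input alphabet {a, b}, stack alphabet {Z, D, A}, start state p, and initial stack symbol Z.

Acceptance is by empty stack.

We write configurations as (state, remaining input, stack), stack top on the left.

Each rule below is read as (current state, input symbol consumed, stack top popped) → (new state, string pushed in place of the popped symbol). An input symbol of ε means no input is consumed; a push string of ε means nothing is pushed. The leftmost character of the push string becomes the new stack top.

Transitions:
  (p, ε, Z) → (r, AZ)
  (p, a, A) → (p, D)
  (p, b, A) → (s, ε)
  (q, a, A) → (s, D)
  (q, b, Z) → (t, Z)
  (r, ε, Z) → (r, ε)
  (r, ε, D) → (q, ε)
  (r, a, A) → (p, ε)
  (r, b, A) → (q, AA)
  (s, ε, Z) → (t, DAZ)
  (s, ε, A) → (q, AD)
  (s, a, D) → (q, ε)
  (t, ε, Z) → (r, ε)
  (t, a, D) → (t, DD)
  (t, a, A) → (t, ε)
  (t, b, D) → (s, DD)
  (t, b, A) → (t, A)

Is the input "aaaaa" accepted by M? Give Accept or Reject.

Reject

(p, aaaaa, Z) ⊢ (r, aaaaa, AZ) ⊢ (p, aaaa, Z) ⊢ (r, aaaa, AZ) ⊢ (p, aaa, Z) ⊢ (r, aaa, AZ) ⊢ (p, aa, Z) ⊢ (r, aa, AZ) ⊢ (p, a, Z) ⊢ (r, a, AZ) ⊢ (p, ε, Z) ⊢ (r, ε, AZ)
All input consumed; stack is AZ, not empty, and no further ε-move applies.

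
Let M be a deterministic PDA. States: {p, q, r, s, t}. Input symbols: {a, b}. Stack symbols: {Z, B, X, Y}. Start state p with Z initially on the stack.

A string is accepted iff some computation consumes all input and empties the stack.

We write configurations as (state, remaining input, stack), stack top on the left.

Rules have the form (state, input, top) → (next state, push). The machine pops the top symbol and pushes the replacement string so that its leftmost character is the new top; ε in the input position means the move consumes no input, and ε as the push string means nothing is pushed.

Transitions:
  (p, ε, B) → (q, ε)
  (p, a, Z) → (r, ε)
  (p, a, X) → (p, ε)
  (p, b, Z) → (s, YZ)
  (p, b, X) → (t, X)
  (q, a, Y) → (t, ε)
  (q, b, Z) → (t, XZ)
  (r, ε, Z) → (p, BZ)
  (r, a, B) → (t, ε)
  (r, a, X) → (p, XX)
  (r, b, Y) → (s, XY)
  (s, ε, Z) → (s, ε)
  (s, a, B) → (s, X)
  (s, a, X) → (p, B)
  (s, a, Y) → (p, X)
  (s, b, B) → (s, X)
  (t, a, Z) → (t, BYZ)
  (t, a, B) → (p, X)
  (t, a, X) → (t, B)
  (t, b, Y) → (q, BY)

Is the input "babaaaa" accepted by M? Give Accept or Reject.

Accept

(p, babaaaa, Z)
  read b, top Z: go to s, push YZ → (s, abaaaa, YZ)
  read a, top Y: go to p, push X → (p, baaaa, XZ)
  read b, top X: go to t, push X → (t, aaaa, XZ)
  read a, top X: go to t, push B → (t, aaa, BZ)
  read a, top B: go to p, push X → (p, aa, XZ)
  read a, top X: go to p, push ε → (p, a, Z)
  read a, top Z: go to r, push ε → (r, ε, ε)
All input consumed and the stack is empty.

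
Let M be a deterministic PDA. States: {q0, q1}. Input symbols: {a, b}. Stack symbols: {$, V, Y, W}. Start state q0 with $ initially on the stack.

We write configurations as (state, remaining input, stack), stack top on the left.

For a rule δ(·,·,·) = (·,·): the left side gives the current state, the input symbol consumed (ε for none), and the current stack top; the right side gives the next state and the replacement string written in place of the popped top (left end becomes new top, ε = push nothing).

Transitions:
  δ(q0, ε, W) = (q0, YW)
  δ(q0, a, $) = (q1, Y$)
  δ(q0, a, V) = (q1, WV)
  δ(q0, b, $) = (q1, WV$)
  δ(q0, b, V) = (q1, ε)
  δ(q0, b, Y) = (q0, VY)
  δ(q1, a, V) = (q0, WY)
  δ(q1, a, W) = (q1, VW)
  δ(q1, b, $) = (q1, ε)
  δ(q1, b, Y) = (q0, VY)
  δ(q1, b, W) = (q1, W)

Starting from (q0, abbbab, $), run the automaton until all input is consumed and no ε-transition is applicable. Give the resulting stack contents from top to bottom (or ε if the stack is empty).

WVY$

(q0, abbbab, $)
  read a, top $: go to q1, push Y$ → (q1, bbbab, Y$)
  read b, top Y: go to q0, push VY → (q0, bbab, VY$)
  read b, top V: go to q1, push ε → (q1, bab, Y$)
  read b, top Y: go to q0, push VY → (q0, ab, VY$)
  read a, top V: go to q1, push WV → (q1, b, WVY$)
  read b, top W: go to q1, push W → (q1, ε, WVY$)
All input consumed in state q1 with stack WVY$.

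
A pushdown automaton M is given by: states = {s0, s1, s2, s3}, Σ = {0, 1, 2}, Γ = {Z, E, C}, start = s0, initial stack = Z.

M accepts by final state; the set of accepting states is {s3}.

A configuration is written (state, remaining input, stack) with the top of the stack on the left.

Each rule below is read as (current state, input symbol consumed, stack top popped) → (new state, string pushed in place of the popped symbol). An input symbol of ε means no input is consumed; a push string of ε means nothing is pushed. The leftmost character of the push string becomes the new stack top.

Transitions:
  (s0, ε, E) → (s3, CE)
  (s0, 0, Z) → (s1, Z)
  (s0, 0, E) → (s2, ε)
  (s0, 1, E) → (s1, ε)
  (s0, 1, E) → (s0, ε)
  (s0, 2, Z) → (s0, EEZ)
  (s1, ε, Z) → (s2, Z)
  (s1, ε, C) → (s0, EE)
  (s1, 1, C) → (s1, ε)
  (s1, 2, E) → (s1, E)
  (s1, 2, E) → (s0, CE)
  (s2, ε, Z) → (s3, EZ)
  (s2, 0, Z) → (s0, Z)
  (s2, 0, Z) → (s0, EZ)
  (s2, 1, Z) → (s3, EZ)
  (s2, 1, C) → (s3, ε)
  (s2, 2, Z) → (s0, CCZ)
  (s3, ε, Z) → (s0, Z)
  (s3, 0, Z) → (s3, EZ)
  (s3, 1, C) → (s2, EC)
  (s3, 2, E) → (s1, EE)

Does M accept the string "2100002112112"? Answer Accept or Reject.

Accept

One accepting computation: (s0, 2100002112112, Z) ⊢ (s0, 100002112112, EEZ) ⊢ (s0, 00002112112, EZ) ⊢ (s2, 0002112112, Z) ⊢ (s0, 002112112, EZ) ⊢ (s2, 02112112, Z) ⊢ (s0, 2112112, Z) ⊢ (s0, 112112, EEZ) ⊢ (s0, 12112, EZ) ⊢ (s0, 2112, Z) ⊢ (s0, 112, EEZ) ⊢ (s0, 12, EZ) ⊢ (s0, 2, Z) ⊢ (s0, ε, EEZ) ⊢ (s3, ε, CEEZ)
All input consumed and state s3 ∈ F.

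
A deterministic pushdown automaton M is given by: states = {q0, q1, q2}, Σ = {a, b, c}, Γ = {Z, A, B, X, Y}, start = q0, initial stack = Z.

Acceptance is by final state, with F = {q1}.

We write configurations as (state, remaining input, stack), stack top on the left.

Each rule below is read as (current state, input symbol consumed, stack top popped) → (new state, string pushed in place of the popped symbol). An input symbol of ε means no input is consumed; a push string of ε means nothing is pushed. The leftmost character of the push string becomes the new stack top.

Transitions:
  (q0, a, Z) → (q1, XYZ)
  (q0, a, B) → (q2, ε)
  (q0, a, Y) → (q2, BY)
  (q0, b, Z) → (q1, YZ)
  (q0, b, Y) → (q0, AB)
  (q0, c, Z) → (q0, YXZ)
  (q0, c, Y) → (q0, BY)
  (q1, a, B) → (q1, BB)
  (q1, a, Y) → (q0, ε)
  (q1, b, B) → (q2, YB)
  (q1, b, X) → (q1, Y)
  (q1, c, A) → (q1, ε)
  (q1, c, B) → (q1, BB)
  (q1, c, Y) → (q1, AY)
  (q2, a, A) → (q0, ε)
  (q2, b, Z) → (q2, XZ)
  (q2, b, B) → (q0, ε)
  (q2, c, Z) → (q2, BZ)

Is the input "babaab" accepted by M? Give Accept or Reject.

(q0, babaab, Z)
  read b, top Z: go to q1, push YZ → (q1, abaab, YZ)
  read a, top Y: go to q0, push ε → (q0, baab, Z)
  read b, top Z: go to q1, push YZ → (q1, aab, YZ)
  read a, top Y: go to q0, push ε → (q0, ab, Z)
  read a, top Z: go to q1, push XYZ → (q1, b, XYZ)
  read b, top X: go to q1, push Y → (q1, ε, YYZ)
All input consumed; state q1 ∈ F.

Accept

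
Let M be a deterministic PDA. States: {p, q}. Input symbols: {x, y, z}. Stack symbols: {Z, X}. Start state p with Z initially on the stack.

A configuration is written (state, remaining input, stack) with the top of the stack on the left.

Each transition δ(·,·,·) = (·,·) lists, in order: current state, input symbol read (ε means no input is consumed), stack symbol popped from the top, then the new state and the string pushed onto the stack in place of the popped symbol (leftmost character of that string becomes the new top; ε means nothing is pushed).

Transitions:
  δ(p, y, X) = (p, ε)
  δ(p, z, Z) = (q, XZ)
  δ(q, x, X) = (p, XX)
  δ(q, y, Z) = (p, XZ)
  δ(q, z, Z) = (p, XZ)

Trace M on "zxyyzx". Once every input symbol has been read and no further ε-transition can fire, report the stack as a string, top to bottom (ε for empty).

XXZ

(p, zxyyzx, Z) ⊢ (q, xyyzx, XZ) ⊢ (p, yyzx, XXZ) ⊢ (p, yzx, XZ) ⊢ (p, zx, Z) ⊢ (q, x, XZ) ⊢ (p, ε, XXZ)
All input consumed in state p with stack XXZ.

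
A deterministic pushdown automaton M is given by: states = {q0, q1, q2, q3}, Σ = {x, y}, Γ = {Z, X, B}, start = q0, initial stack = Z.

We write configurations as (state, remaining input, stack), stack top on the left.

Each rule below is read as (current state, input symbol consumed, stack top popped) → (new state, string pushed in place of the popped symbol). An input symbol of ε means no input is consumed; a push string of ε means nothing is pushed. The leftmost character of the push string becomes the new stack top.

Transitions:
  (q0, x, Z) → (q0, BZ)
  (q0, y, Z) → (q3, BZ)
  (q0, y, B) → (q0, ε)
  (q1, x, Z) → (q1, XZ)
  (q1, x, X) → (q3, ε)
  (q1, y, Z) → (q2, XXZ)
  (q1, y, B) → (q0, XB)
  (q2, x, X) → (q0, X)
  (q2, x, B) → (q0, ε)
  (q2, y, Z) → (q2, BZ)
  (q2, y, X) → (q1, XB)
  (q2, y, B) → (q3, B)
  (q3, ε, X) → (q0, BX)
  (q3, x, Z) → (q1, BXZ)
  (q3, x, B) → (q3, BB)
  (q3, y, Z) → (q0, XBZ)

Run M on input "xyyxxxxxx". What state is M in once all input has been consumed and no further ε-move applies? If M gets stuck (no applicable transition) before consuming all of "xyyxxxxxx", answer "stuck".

(q0, xyyxxxxxx, Z) ⊢ (q0, yyxxxxxx, BZ) ⊢ (q0, yxxxxxx, Z) ⊢ (q3, xxxxxx, BZ) ⊢ (q3, xxxxx, BBZ) ⊢ (q3, xxxx, BBBZ) ⊢ (q3, xxx, BBBBZ) ⊢ (q3, xx, BBBBBZ) ⊢ (q3, x, BBBBBBZ) ⊢ (q3, ε, BBBBBBBZ)
All input consumed; M is in state q3.

q3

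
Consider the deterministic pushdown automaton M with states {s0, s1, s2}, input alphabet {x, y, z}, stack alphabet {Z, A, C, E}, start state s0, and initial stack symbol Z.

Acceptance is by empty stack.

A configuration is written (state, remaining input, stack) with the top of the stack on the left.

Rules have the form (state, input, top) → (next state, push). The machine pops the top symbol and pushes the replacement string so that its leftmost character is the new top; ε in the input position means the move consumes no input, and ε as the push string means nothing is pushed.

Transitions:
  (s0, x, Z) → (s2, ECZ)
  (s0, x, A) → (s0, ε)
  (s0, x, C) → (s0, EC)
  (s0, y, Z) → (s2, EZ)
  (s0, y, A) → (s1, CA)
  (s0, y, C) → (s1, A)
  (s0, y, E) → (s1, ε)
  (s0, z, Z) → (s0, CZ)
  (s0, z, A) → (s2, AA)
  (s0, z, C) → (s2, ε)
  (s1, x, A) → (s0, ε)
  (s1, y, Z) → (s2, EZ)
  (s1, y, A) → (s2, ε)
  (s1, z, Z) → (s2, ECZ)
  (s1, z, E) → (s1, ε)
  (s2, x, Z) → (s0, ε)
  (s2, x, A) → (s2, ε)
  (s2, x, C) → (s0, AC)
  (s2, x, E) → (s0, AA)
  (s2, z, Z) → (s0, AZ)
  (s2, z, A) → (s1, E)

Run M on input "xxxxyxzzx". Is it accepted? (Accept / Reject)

Accept

(s0, xxxxyxzzx, Z) ⊢ (s2, xxxyxzzx, ECZ) ⊢ (s0, xxyxzzx, AACZ) ⊢ (s0, xyxzzx, ACZ) ⊢ (s0, yxzzx, CZ) ⊢ (s1, xzzx, AZ) ⊢ (s0, zzx, Z) ⊢ (s0, zx, CZ) ⊢ (s2, x, Z) ⊢ (s0, ε, ε)
All input consumed and the stack is empty.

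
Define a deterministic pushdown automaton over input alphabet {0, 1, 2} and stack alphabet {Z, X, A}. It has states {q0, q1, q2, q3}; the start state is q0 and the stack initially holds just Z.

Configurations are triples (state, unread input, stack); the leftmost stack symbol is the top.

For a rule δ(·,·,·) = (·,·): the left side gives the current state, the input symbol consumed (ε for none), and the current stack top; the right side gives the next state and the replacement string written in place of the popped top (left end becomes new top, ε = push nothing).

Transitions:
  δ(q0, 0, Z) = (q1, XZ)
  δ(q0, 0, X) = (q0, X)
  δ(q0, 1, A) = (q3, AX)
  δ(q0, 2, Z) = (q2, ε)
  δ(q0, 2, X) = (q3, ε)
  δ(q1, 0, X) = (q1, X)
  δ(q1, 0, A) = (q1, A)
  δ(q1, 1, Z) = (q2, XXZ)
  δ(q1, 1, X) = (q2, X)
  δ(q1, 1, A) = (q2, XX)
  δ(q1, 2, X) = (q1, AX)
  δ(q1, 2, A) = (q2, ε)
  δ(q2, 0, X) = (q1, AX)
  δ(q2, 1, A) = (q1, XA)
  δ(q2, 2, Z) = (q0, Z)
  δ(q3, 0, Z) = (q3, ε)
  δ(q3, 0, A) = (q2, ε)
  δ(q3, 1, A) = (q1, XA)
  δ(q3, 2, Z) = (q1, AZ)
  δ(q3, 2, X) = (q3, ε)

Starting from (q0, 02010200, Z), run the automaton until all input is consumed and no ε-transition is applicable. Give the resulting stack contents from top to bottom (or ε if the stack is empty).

AXXXZ

(q0, 02010200, Z) ⊢ (q1, 2010200, XZ) ⊢ (q1, 010200, AXZ) ⊢ (q1, 10200, AXZ) ⊢ (q2, 0200, XXXZ) ⊢ (q1, 200, AXXXZ) ⊢ (q2, 00, XXXZ) ⊢ (q1, 0, AXXXZ) ⊢ (q1, ε, AXXXZ)
All input consumed in state q1 with stack AXXXZ.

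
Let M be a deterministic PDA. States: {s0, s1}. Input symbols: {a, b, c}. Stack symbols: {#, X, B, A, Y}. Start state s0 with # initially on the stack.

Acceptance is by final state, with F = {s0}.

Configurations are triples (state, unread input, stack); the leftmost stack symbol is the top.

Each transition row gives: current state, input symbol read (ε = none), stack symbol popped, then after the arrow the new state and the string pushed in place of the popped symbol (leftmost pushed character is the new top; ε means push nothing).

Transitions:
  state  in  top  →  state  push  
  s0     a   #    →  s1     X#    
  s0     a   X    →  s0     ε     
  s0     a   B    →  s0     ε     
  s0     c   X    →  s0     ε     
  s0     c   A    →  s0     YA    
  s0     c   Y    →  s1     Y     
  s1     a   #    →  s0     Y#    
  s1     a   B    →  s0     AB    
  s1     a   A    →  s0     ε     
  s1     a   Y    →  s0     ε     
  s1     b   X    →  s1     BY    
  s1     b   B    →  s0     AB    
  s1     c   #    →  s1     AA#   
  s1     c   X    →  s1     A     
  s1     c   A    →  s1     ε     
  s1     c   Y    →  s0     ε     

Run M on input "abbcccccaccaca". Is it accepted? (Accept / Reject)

(s0, abbcccccaccaca, #)
  read a, top #: go to s1, push X# → (s1, bbcccccaccaca, X#)
  read b, top X: go to s1, push BY → (s1, bcccccaccaca, BY#)
  read b, top B: go to s0, push AB → (s0, cccccaccaca, ABY#)
  read c, top A: go to s0, push YA → (s0, ccccaccaca, YABY#)
  read c, top Y: go to s1, push Y → (s1, cccaccaca, YABY#)
  read c, top Y: go to s0, push ε → (s0, ccaccaca, ABY#)
  read c, top A: go to s0, push YA → (s0, caccaca, YABY#)
  read c, top Y: go to s1, push Y → (s1, accaca, YABY#)
  read a, top Y: go to s0, push ε → (s0, ccaca, ABY#)
  read c, top A: go to s0, push YA → (s0, caca, YABY#)
  read c, top Y: go to s1, push Y → (s1, aca, YABY#)
  read a, top Y: go to s0, push ε → (s0, ca, ABY#)
  read c, top A: go to s0, push YA → (s0, a, YABY#)
No transition applies at (s0, a, YABY#); input not fully consumed.

Reject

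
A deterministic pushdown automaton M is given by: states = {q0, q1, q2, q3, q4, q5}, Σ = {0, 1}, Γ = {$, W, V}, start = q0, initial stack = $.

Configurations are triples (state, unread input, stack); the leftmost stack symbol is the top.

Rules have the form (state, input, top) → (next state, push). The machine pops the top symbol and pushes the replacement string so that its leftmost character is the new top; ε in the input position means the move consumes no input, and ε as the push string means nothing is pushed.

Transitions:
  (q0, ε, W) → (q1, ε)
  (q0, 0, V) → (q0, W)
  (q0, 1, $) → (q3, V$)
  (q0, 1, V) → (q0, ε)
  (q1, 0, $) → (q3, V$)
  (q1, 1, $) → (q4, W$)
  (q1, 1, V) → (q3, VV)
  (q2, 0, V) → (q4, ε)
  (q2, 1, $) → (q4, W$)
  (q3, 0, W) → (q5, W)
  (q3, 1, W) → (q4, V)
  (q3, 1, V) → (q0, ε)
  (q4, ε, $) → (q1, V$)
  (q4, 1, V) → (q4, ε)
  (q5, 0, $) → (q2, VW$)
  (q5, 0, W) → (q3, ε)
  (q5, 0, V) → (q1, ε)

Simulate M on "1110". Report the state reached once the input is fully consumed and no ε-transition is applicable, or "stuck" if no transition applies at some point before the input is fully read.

stuck

(q0, 1110, $) ⊢ (q3, 110, V$) ⊢ (q0, 10, $) ⊢ (q3, 0, V$)
No transition for (q3, 0, top V); M blocks with input 0 remaining.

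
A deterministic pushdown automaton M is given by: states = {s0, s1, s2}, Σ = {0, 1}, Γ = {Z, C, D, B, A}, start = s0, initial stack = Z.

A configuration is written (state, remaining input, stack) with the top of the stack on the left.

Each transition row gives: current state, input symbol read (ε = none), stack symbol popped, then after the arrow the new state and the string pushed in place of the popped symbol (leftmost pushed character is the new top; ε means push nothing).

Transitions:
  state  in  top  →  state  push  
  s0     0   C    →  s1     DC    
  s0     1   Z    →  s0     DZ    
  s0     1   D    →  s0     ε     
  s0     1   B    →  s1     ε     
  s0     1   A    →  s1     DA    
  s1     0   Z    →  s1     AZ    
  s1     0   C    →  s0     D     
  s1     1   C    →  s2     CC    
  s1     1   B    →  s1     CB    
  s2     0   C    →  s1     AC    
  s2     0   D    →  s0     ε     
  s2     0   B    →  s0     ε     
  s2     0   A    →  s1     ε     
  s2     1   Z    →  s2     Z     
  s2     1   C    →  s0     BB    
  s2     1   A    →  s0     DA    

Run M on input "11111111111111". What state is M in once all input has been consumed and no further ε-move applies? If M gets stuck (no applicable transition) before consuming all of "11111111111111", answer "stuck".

s0

(s0, 11111111111111, Z)
  read 1, top Z: go to s0, push DZ → (s0, 1111111111111, DZ)
  read 1, top D: go to s0, push ε → (s0, 111111111111, Z)
  read 1, top Z: go to s0, push DZ → (s0, 11111111111, DZ)
  read 1, top D: go to s0, push ε → (s0, 1111111111, Z)
  read 1, top Z: go to s0, push DZ → (s0, 111111111, DZ)
  read 1, top D: go to s0, push ε → (s0, 11111111, Z)
  read 1, top Z: go to s0, push DZ → (s0, 1111111, DZ)
  read 1, top D: go to s0, push ε → (s0, 111111, Z)
  read 1, top Z: go to s0, push DZ → (s0, 11111, DZ)
  read 1, top D: go to s0, push ε → (s0, 1111, Z)
  read 1, top Z: go to s0, push DZ → (s0, 111, DZ)
  read 1, top D: go to s0, push ε → (s0, 11, Z)
  read 1, top Z: go to s0, push DZ → (s0, 1, DZ)
  read 1, top D: go to s0, push ε → (s0, ε, Z)
All input consumed; M is in state s0.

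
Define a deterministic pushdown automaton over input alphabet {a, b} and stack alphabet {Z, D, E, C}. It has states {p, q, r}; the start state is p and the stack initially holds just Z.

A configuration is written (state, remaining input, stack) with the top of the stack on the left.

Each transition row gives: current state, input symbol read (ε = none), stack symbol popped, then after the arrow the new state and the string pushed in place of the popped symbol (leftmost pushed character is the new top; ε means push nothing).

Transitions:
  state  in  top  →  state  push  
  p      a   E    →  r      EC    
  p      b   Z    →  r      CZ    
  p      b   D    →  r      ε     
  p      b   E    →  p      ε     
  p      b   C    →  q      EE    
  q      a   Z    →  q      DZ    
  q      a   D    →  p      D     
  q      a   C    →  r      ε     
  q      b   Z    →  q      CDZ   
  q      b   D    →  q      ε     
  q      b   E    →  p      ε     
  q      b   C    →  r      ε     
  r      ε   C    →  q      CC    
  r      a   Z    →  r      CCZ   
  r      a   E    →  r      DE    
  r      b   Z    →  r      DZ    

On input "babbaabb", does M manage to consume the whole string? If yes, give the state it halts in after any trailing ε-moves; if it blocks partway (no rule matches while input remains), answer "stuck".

(p, babbaabb, Z) ⊢ (r, abbaabb, CZ) ⊢ (q, abbaabb, CCZ) ⊢ (r, bbaabb, CZ) ⊢ (q, bbaabb, CCZ) ⊢ (r, baabb, CZ) ⊢ (q, baabb, CCZ) ⊢ (r, aabb, CZ) ⊢ (q, aabb, CCZ) ⊢ (r, abb, CZ) ⊢ (q, abb, CCZ) ⊢ (r, bb, CZ) ⊢ (q, bb, CCZ) ⊢ (r, b, CZ) ⊢ (q, b, CCZ) ⊢ (r, ε, CZ) ⊢ (q, ε, CCZ)
All input consumed; M is in state q.

q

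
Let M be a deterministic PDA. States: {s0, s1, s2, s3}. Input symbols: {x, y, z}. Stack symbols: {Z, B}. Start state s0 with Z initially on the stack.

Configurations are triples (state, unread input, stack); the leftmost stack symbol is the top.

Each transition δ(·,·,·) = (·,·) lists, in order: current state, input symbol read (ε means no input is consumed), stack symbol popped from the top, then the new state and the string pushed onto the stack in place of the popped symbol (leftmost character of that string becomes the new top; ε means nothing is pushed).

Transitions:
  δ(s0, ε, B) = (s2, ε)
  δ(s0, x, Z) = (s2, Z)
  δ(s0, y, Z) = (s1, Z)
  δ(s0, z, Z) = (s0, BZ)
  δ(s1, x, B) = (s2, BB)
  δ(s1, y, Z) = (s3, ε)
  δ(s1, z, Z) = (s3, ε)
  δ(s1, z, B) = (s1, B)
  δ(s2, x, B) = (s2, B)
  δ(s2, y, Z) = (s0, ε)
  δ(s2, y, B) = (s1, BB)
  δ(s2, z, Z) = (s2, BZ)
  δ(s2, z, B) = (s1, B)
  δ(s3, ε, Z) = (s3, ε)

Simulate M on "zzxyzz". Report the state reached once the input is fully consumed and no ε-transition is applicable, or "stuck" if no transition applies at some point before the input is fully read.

s1

(s0, zzxyzz, Z)
  read z, top Z: go to s0, push BZ → (s0, zxyzz, BZ)
  ε-move, top B: go to s2, push ε → (s2, zxyzz, Z)
  read z, top Z: go to s2, push BZ → (s2, xyzz, BZ)
  read x, top B: go to s2, push B → (s2, yzz, BZ)
  read y, top B: go to s1, push BB → (s1, zz, BBZ)
  read z, top B: go to s1, push B → (s1, z, BBZ)
  read z, top B: go to s1, push B → (s1, ε, BBZ)
All input consumed; M is in state s1.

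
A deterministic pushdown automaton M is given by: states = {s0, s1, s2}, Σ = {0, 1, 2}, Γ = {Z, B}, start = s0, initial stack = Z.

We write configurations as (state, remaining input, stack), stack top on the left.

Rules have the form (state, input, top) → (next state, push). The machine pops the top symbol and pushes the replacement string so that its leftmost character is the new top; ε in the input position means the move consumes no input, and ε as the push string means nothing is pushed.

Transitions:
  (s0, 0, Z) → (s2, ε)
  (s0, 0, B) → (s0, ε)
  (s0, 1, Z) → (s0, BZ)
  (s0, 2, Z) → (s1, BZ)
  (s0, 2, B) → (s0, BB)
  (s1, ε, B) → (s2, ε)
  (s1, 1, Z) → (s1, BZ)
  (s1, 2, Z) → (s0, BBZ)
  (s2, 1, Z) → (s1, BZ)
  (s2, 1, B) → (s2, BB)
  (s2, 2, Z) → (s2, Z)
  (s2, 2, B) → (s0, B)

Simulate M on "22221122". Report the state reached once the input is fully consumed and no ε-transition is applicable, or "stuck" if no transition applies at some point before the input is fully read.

(s0, 22221122, Z)
  read 2, top Z: go to s1, push BZ → (s1, 2221122, BZ)
  ε-move, top B: go to s2, push ε → (s2, 2221122, Z)
  read 2, top Z: go to s2, push Z → (s2, 221122, Z)
  read 2, top Z: go to s2, push Z → (s2, 21122, Z)
  read 2, top Z: go to s2, push Z → (s2, 1122, Z)
  read 1, top Z: go to s1, push BZ → (s1, 122, BZ)
  ε-move, top B: go to s2, push ε → (s2, 122, Z)
  read 1, top Z: go to s1, push BZ → (s1, 22, BZ)
  ε-move, top B: go to s2, push ε → (s2, 22, Z)
  read 2, top Z: go to s2, push Z → (s2, 2, Z)
  read 2, top Z: go to s2, push Z → (s2, ε, Z)
All input consumed; M is in state s2.

s2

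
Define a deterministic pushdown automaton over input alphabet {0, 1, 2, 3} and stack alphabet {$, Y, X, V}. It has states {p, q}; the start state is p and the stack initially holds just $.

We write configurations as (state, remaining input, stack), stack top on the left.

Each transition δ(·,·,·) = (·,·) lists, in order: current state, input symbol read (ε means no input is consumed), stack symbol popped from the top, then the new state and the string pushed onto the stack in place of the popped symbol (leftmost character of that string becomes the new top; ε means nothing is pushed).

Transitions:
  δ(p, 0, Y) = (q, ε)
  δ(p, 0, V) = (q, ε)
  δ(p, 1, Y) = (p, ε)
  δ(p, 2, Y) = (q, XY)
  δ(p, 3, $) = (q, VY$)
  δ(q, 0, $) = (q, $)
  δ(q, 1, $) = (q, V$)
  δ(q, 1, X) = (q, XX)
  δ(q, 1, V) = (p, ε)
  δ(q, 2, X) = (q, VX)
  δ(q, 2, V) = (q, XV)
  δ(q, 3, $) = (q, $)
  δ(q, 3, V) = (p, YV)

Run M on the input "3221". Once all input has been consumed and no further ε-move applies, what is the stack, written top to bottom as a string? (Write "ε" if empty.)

(p, 3221, $)
  read 3, top $: go to q, push VY$ → (q, 221, VY$)
  read 2, top V: go to q, push XV → (q, 21, XVY$)
  read 2, top X: go to q, push VX → (q, 1, VXVY$)
  read 1, top V: go to p, push ε → (p, ε, XVY$)
All input consumed in state p with stack XVY$.

XVY$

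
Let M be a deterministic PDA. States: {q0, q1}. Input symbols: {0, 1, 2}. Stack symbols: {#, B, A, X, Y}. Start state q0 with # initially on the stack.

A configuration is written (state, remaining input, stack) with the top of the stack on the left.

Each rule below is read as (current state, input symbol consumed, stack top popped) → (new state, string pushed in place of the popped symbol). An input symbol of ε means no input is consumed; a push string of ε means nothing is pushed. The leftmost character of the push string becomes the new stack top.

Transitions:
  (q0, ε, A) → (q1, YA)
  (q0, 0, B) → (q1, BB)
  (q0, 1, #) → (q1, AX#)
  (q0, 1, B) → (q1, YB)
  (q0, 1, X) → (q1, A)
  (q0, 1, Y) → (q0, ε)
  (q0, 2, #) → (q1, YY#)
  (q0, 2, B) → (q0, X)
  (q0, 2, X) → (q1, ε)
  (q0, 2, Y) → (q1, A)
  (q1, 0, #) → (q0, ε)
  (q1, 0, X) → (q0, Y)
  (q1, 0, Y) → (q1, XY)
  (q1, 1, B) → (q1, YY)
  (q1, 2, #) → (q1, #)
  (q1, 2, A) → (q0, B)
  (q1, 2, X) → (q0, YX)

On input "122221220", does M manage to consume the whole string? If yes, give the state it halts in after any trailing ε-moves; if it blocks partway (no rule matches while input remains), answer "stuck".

(q0, 122221220, #) ⊢ (q1, 22221220, AX#) ⊢ (q0, 2221220, BX#) ⊢ (q0, 221220, XX#) ⊢ (q1, 21220, X#) ⊢ (q0, 1220, YX#) ⊢ (q0, 220, X#) ⊢ (q1, 20, #) ⊢ (q1, 0, #) ⊢ (q0, ε, ε)
All input consumed; M is in state q0.

q0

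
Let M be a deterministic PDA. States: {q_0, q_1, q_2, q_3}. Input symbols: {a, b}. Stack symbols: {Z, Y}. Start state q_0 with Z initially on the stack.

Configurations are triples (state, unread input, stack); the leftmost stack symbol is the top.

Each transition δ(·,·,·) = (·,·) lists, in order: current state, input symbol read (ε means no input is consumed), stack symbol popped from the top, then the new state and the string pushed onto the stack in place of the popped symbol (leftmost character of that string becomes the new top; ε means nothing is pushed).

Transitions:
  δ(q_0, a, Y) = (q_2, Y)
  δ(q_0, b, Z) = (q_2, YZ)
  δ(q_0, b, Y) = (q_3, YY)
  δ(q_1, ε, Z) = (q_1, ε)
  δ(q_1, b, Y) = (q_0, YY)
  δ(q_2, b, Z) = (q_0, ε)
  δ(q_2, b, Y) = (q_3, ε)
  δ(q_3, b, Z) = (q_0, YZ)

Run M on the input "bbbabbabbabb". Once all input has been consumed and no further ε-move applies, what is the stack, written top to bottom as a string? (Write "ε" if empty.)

YZ

(q_0, bbbabbabbabb, Z)
  read b, top Z: go to q_2, push YZ → (q_2, bbabbabbabb, YZ)
  read b, top Y: go to q_3, push ε → (q_3, babbabbabb, Z)
  read b, top Z: go to q_0, push YZ → (q_0, abbabbabb, YZ)
  read a, top Y: go to q_2, push Y → (q_2, bbabbabb, YZ)
  read b, top Y: go to q_3, push ε → (q_3, babbabb, Z)
  read b, top Z: go to q_0, push YZ → (q_0, abbabb, YZ)
  read a, top Y: go to q_2, push Y → (q_2, bbabb, YZ)
  read b, top Y: go to q_3, push ε → (q_3, babb, Z)
  read b, top Z: go to q_0, push YZ → (q_0, abb, YZ)
  read a, top Y: go to q_2, push Y → (q_2, bb, YZ)
  read b, top Y: go to q_3, push ε → (q_3, b, Z)
  read b, top Z: go to q_0, push YZ → (q_0, ε, YZ)
All input consumed in state q_0 with stack YZ.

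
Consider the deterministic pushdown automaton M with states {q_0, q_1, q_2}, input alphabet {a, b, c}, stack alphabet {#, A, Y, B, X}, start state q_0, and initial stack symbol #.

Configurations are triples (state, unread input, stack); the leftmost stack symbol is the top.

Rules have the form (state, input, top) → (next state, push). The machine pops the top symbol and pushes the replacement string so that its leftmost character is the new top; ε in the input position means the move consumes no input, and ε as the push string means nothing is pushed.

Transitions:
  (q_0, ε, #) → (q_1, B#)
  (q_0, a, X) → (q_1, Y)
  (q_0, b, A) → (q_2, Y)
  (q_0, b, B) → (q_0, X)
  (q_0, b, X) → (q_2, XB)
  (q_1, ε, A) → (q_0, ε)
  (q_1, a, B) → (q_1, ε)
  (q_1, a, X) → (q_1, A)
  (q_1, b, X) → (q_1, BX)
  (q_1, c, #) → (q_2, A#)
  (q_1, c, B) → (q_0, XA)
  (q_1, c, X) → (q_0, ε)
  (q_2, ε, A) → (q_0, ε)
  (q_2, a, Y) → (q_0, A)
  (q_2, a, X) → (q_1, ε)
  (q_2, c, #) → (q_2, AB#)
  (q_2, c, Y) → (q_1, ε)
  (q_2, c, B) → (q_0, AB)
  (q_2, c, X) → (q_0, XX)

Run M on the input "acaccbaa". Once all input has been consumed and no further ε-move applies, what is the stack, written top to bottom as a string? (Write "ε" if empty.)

(q_0, acaccbaa, #)
  ε-move, top #: go to q_1, push B# → (q_1, acaccbaa, B#)
  read a, top B: go to q_1, push ε → (q_1, caccbaa, #)
  read c, top #: go to q_2, push A# → (q_2, accbaa, A#)
  ε-move, top A: go to q_0, push ε → (q_0, accbaa, #)
  ε-move, top #: go to q_1, push B# → (q_1, accbaa, B#)
  read a, top B: go to q_1, push ε → (q_1, ccbaa, #)
  read c, top #: go to q_2, push A# → (q_2, cbaa, A#)
  ε-move, top A: go to q_0, push ε → (q_0, cbaa, #)
  ε-move, top #: go to q_1, push B# → (q_1, cbaa, B#)
  read c, top B: go to q_0, push XA → (q_0, baa, XA#)
  read b, top X: go to q_2, push XB → (q_2, aa, XBA#)
  read a, top X: go to q_1, push ε → (q_1, a, BA#)
  read a, top B: go to q_1, push ε → (q_1, ε, A#)
  ε-move, top A: go to q_0, push ε → (q_0, ε, #)
  ε-move, top #: go to q_1, push B# → (q_1, ε, B#)
All input consumed in state q_1 with stack B#.

B#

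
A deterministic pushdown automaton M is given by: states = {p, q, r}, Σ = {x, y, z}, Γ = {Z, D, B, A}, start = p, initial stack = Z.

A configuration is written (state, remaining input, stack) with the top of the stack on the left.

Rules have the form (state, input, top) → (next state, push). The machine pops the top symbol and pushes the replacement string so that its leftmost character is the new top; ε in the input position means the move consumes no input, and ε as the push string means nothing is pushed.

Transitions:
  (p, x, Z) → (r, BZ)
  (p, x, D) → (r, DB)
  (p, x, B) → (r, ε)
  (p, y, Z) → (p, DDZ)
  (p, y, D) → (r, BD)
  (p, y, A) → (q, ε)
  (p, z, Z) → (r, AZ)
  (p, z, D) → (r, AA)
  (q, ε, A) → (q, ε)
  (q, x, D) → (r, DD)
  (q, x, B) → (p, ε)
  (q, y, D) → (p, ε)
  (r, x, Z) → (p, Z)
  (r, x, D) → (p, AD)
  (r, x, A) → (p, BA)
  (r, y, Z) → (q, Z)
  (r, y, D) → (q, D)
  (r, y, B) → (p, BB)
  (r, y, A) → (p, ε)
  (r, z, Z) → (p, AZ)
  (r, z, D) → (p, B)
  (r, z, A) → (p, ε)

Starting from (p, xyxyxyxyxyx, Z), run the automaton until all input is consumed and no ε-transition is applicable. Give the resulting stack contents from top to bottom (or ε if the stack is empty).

BZ

(p, xyxyxyxyxyx, Z)
  read x, top Z: go to r, push BZ → (r, yxyxyxyxyx, BZ)
  read y, top B: go to p, push BB → (p, xyxyxyxyx, BBZ)
  read x, top B: go to r, push ε → (r, yxyxyxyx, BZ)
  read y, top B: go to p, push BB → (p, xyxyxyx, BBZ)
  read x, top B: go to r, push ε → (r, yxyxyx, BZ)
  read y, top B: go to p, push BB → (p, xyxyx, BBZ)
  read x, top B: go to r, push ε → (r, yxyx, BZ)
  read y, top B: go to p, push BB → (p, xyx, BBZ)
  read x, top B: go to r, push ε → (r, yx, BZ)
  read y, top B: go to p, push BB → (p, x, BBZ)
  read x, top B: go to r, push ε → (r, ε, BZ)
All input consumed in state r with stack BZ.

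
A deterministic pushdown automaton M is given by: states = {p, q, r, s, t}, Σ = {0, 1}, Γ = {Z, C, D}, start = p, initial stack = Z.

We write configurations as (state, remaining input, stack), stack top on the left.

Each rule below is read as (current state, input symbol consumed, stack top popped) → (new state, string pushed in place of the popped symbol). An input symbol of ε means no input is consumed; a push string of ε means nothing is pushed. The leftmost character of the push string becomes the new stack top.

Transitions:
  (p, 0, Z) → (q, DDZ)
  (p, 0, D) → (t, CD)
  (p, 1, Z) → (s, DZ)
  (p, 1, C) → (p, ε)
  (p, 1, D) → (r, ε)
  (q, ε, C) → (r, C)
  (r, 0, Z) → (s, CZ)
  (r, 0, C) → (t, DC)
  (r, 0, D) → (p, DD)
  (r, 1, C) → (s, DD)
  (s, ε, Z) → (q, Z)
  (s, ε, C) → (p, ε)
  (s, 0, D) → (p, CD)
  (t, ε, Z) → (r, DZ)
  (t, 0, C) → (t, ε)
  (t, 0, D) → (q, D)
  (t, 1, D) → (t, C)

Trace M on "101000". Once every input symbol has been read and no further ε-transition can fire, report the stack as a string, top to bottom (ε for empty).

DZ

(p, 101000, Z) ⊢ (s, 01000, DZ) ⊢ (p, 1000, CDZ) ⊢ (p, 000, DZ) ⊢ (t, 00, CDZ) ⊢ (t, 0, DZ) ⊢ (q, ε, DZ)
All input consumed in state q with stack DZ.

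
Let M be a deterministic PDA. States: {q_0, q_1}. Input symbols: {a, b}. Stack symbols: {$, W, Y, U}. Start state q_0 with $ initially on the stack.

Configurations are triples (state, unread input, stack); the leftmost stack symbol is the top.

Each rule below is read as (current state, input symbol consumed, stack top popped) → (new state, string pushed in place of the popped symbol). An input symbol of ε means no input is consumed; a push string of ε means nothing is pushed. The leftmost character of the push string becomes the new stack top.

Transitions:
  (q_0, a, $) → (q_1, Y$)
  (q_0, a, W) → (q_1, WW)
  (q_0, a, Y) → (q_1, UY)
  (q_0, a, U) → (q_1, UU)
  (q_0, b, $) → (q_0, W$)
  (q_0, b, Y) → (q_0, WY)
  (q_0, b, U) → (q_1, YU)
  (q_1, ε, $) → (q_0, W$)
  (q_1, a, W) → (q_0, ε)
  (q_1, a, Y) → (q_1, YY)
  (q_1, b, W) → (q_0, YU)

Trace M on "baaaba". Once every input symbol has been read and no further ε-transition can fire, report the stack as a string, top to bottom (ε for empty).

(q_0, baaaba, $)
  read b, top $: go to q_0, push W$ → (q_0, aaaba, W$)
  read a, top W: go to q_1, push WW → (q_1, aaba, WW$)
  read a, top W: go to q_0, push ε → (q_0, aba, W$)
  read a, top W: go to q_1, push WW → (q_1, ba, WW$)
  read b, top W: go to q_0, push YU → (q_0, a, YUW$)
  read a, top Y: go to q_1, push UY → (q_1, ε, UYUW$)
All input consumed in state q_1 with stack UYUW$.

UYUW$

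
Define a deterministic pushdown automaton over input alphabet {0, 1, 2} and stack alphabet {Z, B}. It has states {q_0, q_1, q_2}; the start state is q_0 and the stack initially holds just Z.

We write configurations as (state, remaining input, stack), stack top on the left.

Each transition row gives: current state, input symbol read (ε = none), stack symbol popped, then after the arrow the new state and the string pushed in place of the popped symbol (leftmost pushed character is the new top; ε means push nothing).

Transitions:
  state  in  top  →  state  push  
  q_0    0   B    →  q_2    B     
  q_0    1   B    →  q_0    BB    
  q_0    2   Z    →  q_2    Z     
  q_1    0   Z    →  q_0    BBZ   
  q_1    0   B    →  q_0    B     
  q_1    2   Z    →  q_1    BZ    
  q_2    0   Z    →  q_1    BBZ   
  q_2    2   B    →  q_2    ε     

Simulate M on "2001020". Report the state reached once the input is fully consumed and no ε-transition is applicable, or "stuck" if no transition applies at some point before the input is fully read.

(q_0, 2001020, Z)
  read 2, top Z: go to q_2, push Z → (q_2, 001020, Z)
  read 0, top Z: go to q_1, push BBZ → (q_1, 01020, BBZ)
  read 0, top B: go to q_0, push B → (q_0, 1020, BBZ)
  read 1, top B: go to q_0, push BB → (q_0, 020, BBBZ)
  read 0, top B: go to q_2, push B → (q_2, 20, BBBZ)
  read 2, top B: go to q_2, push ε → (q_2, 0, BBZ)
No transition for (q_2, 0, top B); M blocks with input 0 remaining.

stuck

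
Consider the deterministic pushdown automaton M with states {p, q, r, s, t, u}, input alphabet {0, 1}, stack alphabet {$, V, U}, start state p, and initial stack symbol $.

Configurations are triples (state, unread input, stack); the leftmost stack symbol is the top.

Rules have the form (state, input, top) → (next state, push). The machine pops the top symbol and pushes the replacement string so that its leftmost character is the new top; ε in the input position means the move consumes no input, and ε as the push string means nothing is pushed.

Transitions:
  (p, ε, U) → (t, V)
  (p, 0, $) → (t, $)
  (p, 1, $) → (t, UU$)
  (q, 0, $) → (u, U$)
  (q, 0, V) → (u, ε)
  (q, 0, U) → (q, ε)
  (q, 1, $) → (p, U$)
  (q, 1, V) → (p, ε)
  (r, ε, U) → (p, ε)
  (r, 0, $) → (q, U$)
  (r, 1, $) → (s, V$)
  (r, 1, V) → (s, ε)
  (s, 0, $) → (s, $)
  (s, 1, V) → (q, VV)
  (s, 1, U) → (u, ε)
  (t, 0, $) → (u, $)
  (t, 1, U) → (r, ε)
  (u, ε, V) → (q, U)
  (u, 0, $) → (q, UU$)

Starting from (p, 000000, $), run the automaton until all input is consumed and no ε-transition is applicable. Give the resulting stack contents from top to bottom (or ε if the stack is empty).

(p, 000000, $)
  read 0, top $: go to t, push $ → (t, 00000, $)
  read 0, top $: go to u, push $ → (u, 0000, $)
  read 0, top $: go to q, push UU$ → (q, 000, UU$)
  read 0, top U: go to q, push ε → (q, 00, U$)
  read 0, top U: go to q, push ε → (q, 0, $)
  read 0, top $: go to u, push U$ → (u, ε, U$)
All input consumed in state u with stack U$.

U$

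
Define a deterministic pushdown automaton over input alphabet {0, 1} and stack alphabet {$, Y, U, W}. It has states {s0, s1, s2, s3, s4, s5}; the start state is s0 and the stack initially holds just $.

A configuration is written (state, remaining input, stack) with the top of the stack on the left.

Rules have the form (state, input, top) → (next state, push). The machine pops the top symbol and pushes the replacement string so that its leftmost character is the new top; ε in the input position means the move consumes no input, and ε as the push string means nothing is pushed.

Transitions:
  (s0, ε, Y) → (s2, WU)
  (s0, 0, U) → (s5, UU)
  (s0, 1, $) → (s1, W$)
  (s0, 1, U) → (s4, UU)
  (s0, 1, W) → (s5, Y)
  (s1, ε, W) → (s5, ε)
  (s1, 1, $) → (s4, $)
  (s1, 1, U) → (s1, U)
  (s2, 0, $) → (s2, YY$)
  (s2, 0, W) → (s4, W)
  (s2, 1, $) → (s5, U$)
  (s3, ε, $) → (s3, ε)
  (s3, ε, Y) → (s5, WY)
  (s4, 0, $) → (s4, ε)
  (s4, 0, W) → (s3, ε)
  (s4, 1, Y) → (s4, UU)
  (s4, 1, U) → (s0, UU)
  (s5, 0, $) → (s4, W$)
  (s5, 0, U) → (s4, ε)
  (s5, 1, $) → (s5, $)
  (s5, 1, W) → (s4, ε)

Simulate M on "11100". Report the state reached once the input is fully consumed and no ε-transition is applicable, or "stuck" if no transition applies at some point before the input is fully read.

s3

(s0, 11100, $)
  read 1, top $: go to s1, push W$ → (s1, 1100, W$)
  ε-move, top W: go to s5, push ε → (s5, 1100, $)
  read 1, top $: go to s5, push $ → (s5, 100, $)
  read 1, top $: go to s5, push $ → (s5, 00, $)
  read 0, top $: go to s4, push W$ → (s4, 0, W$)
  read 0, top W: go to s3, push ε → (s3, ε, $)
  ε-move, top $: go to s3, push ε → (s3, ε, ε)
All input consumed; M is in state s3.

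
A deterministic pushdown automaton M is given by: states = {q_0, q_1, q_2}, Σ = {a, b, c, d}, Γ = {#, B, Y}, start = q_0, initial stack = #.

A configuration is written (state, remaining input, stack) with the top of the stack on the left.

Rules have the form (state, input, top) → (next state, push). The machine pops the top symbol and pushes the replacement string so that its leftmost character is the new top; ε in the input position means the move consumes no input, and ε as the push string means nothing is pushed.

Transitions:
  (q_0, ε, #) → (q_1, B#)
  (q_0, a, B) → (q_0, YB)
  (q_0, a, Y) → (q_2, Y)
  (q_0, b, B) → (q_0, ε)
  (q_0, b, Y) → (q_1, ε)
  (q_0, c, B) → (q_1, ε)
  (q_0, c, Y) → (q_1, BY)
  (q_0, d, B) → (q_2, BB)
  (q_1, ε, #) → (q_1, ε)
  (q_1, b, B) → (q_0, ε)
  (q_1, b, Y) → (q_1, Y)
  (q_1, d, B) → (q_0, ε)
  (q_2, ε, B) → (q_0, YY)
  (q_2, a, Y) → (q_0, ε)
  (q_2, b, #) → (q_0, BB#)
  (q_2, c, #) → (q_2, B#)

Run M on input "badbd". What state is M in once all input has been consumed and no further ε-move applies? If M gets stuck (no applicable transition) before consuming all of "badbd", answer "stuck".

(q_0, badbd, #)
  ε-move, top #: go to q_1, push B# → (q_1, badbd, B#)
  read b, top B: go to q_0, push ε → (q_0, adbd, #)
  ε-move, top #: go to q_1, push B# → (q_1, adbd, B#)
No transition for (q_1, a, top B); M blocks with input adbd remaining.

stuck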